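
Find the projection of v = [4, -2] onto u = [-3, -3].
[1, 1]

The projection of v onto u is proj_u(v) = ((v·u) / (u·u)) · u.
v·u = (4)*(-3) + (-2)*(-3) = -6.
u·u = (-3)*(-3) + (-3)*(-3) = 18.
coefficient = -6 / 18 = -1/3.
proj_u(v) = -1/3 · [-3, -3] = [1, 1].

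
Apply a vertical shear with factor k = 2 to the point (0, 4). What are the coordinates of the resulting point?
(0, 4)

Shear matrix for vertical shear with factor k = 2:
[[1, 0], [2, 1]]
Result: (0, 4) → (0, 4)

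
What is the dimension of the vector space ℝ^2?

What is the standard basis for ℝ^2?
Dimension = 2; standard basis = {e_1, e_2}

ℝ^2 is the space of 2-tuples of real numbers; its dimension is 2.
The standard basis consists of 2 vectors: e_1, e_2, where e_i is the vector with 1 in position i and 0 elsewhere.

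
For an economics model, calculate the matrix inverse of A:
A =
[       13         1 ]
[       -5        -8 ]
det(A) = -99
A⁻¹ =
[     8/99      1/99 ]
[    -5/99    -13/99 ]

For a 2×2 matrix A = [[a, b], [c, d]] with det(A) ≠ 0, A⁻¹ = (1/det(A)) * [[d, -b], [-c, a]].
det(A) = (13)*(-8) - (1)*(-5) = -104 + 5 = -99.
A⁻¹ = (1/-99) * [[-8, -1], [5, 13]].
Dividing each entry by -99 and reducing:
A⁻¹ =
[     8/99      1/99 ]
[    -5/99    -13/99 ]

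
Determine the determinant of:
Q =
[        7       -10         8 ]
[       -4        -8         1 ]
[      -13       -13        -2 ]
det(Q) = -3

Expand along row 0 (cofactor expansion): det(Q) = a*(e*i - f*h) - b*(d*i - f*g) + c*(d*h - e*g), where the 3×3 is [[a, b, c], [d, e, f], [g, h, i]].
Minor M_00 = (-8)*(-2) - (1)*(-13) = 16 + 13 = 29.
Minor M_01 = (-4)*(-2) - (1)*(-13) = 8 + 13 = 21.
Minor M_02 = (-4)*(-13) - (-8)*(-13) = 52 - 104 = -52.
det(Q) = (7)*(29) - (-10)*(21) + (8)*(-52) = 203 + 210 - 416 = -3.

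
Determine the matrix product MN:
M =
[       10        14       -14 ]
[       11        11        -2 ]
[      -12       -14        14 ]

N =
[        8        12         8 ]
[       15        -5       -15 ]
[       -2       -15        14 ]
MN =
[      318       260      -326 ]
[      257       107      -105 ]
[     -334      -284       310 ]

Matrix multiplication: (MN)[i][j] = sum over k of M[i][k] * N[k][j].
  (MN)[0][0] = (10)*(8) + (14)*(15) + (-14)*(-2) = 318
  (MN)[0][1] = (10)*(12) + (14)*(-5) + (-14)*(-15) = 260
  (MN)[0][2] = (10)*(8) + (14)*(-15) + (-14)*(14) = -326
  (MN)[1][0] = (11)*(8) + (11)*(15) + (-2)*(-2) = 257
  (MN)[1][1] = (11)*(12) + (11)*(-5) + (-2)*(-15) = 107
  (MN)[1][2] = (11)*(8) + (11)*(-15) + (-2)*(14) = -105
  (MN)[2][0] = (-12)*(8) + (-14)*(15) + (14)*(-2) = -334
  (MN)[2][1] = (-12)*(12) + (-14)*(-5) + (14)*(-15) = -284
  (MN)[2][2] = (-12)*(8) + (-14)*(-15) + (14)*(14) = 310
MN =
[      318       260      -326 ]
[      257       107      -105 ]
[     -334      -284       310 ]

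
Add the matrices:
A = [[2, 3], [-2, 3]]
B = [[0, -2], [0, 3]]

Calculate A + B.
[[2, 1], [-2, 6]]

Add corresponding elements:
(2)+(0)=2
(3)+(-2)=1
(-2)+(0)=-2
(3)+(3)=6
A + B = [[2, 1], [-2, 6]]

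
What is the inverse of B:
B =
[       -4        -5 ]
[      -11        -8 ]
det(B) = -23
B⁻¹ =
[     8/23     -5/23 ]
[   -11/23      4/23 ]

For a 2×2 matrix B = [[a, b], [c, d]] with det(B) ≠ 0, B⁻¹ = (1/det(B)) * [[d, -b], [-c, a]].
det(B) = (-4)*(-8) - (-5)*(-11) = 32 - 55 = -23.
B⁻¹ = (1/-23) * [[-8, 5], [11, -4]].
Dividing each entry by -23 and reducing:
B⁻¹ =
[     8/23     -5/23 ]
[   -11/23      4/23 ]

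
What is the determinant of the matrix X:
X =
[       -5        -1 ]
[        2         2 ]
det(X) = -8

For a 2×2 matrix [[a, b], [c, d]], det = a*d - b*c.
det(X) = (-5)*(2) - (-1)*(2) = -10 + 2 = -8.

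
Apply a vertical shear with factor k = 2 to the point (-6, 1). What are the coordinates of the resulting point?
(-6, -11)

Shear matrix for vertical shear with factor k = 2:
[[1, 0], [2, 1]]
Result: (-6, 1) → (-6, -11)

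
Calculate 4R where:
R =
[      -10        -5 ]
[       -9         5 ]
4R =
[      -40       -20 ]
[      -36        20 ]

Scalar multiplication is elementwise: (4R)[i][j] = 4 * R[i][j].
  (4R)[0][0] = 4 * (-10) = -40
  (4R)[0][1] = 4 * (-5) = -20
  (4R)[1][0] = 4 * (-9) = -36
  (4R)[1][1] = 4 * (5) = 20
4R =
[      -40       -20 ]
[      -36        20 ]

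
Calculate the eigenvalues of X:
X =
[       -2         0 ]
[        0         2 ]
λ = -2, 2

Solve det(X - λI) = 0. For a 2×2 matrix the characteristic equation is λ² - (trace)λ + det = 0.
trace(X) = a + d = -2 + 2 = 0.
det(X) = a*d - b*c = (-2)*(2) - (0)*(0) = -4 - 0 = -4.
Characteristic equation: λ² - (0)λ + (-4) = 0.
Discriminant = (0)² - 4*(-4) = 0 + 16 = 16.
λ = (0 ± √16) / 2 = (0 ± 4) / 2 = -2, 2.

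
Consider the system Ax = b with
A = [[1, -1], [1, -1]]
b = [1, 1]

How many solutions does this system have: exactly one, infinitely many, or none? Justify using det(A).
Infinitely many solutions

det(A) = (1)*(-1) - (-1)*(1) = 0, so A is singular (column 2 is -1 times column 1).
b = [1, 1] = 1 * column 1 of A, so b lies in the column space of A.
A singular matrix whose right-hand side is in its column space gives a 1-parameter family of solutions — infinitely many.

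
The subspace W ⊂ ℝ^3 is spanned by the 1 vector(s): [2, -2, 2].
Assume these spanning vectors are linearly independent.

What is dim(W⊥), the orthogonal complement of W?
dim(W⊥) = 2

For any subspace W of ℝ^n, dim(W) + dim(W⊥) = n (the whole-space dimension).
Here the given 1 vectors are linearly independent, so dim(W) = 1.
Thus dim(W⊥) = n - dim(W) = 3 - 1 = 2.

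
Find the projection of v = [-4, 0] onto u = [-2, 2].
[-2, 2]

The projection of v onto u is proj_u(v) = ((v·u) / (u·u)) · u.
v·u = (-4)*(-2) + (0)*(2) = 8.
u·u = (-2)*(-2) + (2)*(2) = 8.
coefficient = 8 / 8 = 1.
proj_u(v) = 1 · [-2, 2] = [-2, 2].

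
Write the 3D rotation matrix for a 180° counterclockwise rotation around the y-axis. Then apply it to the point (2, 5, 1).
R = [[-1, 0, 0], [0, 1, 0], [0, 0, -1]]; R·(2, 5, 1) = (-2, 5, -1)

Rotation matrix for 180° around y-axis:
cos(180°) = -1, sin(180°) = 0
R = [[-1, 0, 0], [0, 1, 0], [0, 0, -1]]
Apply to (2, 5, 1): R·[2, 5, 1]ᵀ = (-2, 5, -1)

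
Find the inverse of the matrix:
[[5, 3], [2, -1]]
[[1/11, 3/11], [2/11, -5/11]]

For [[a,b],[c,d]], inverse = (1/det)·[[d,-b],[-c,a]]
det = 5·-1 - 3·2 = -11
Inverse = (1/-11)·[[-1, -3], [-2, 5]]
        = [[1/11, 3/11], [2/11, -5/11]]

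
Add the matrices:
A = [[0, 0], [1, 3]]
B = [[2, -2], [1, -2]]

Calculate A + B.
[[2, -2], [2, 1]]

Add corresponding elements:
(0)+(2)=2
(0)+(-2)=-2
(1)+(1)=2
(3)+(-2)=1
A + B = [[2, -2], [2, 1]]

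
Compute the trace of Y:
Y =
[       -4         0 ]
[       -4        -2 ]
tr(Y) = -4 - 2 = -6

The trace of a square matrix is the sum of its diagonal entries.
Diagonal entries of Y: Y[0][0] = -4, Y[1][1] = -2.
tr(Y) = -4 - 2 = -6.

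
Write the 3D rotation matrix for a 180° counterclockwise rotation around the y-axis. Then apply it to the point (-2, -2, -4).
R = [[-1, 0, 0], [0, 1, 0], [0, 0, -1]]; R·(-2, -2, -4) = (2, -2, 4)

Rotation matrix for 180° around y-axis:
cos(180°) = -1, sin(180°) = 0
R = [[-1, 0, 0], [0, 1, 0], [0, 0, -1]]
Apply to (-2, -2, -4): R·[-2, -2, -4]ᵀ = (2, -2, 4)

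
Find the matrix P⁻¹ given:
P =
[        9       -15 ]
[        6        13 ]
det(P) = 207
P⁻¹ =
[   13/207      5/69 ]
[    -2/69      1/23 ]

For a 2×2 matrix P = [[a, b], [c, d]] with det(P) ≠ 0, P⁻¹ = (1/det(P)) * [[d, -b], [-c, a]].
det(P) = (9)*(13) - (-15)*(6) = 117 + 90 = 207.
P⁻¹ = (1/207) * [[13, 15], [-6, 9]].
Dividing each entry by 207 and reducing:
P⁻¹ =
[   13/207      5/69 ]
[    -2/69      1/23 ]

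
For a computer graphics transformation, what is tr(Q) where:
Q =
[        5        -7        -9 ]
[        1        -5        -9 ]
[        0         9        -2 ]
tr(Q) = 5 - 5 - 2 = -2

The trace of a square matrix is the sum of its diagonal entries.
Diagonal entries of Q: Q[0][0] = 5, Q[1][1] = -5, Q[2][2] = -2.
tr(Q) = 5 - 5 - 2 = -2.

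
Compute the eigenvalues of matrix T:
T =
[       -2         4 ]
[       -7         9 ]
λ = 2, 5

Solve det(T - λI) = 0. For a 2×2 matrix the characteristic equation is λ² - (trace)λ + det = 0.
trace(T) = a + d = -2 + 9 = 7.
det(T) = a*d - b*c = (-2)*(9) - (4)*(-7) = -18 + 28 = 10.
Characteristic equation: λ² - (7)λ + (10) = 0.
Discriminant = (7)² - 4*(10) = 49 - 40 = 9.
λ = (7 ± √9) / 2 = (7 ± 3) / 2 = 2, 5.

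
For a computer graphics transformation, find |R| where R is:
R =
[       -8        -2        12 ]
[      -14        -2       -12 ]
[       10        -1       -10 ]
det(R) = 864

Expand along row 0 (cofactor expansion): det(R) = a*(e*i - f*h) - b*(d*i - f*g) + c*(d*h - e*g), where the 3×3 is [[a, b, c], [d, e, f], [g, h, i]].
Minor M_00 = (-2)*(-10) - (-12)*(-1) = 20 - 12 = 8.
Minor M_01 = (-14)*(-10) - (-12)*(10) = 140 + 120 = 260.
Minor M_02 = (-14)*(-1) - (-2)*(10) = 14 + 20 = 34.
det(R) = (-8)*(8) - (-2)*(260) + (12)*(34) = -64 + 520 + 408 = 864.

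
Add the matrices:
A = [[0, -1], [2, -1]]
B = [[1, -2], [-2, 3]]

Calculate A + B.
[[1, -3], [0, 2]]

Add corresponding elements:
(0)+(1)=1
(-1)+(-2)=-3
(2)+(-2)=0
(-1)+(3)=2
A + B = [[1, -3], [0, 2]]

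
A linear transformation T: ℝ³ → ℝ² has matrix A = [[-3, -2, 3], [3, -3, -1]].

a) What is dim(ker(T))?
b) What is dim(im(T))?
dim(ker) = 1, dim(im) = 2

The two rows are not scalar multiples of one another (no single k satisfies row 2 = k × row 1), so they are linearly independent.
Thus rank(A) = 2.
dim(im(T)) = rank(A) = 2.
By the rank-nullity theorem applied to T: ℝ³ → ℝ², rank(A) + nullity(A) = 3 (the domain dimension), so dim(ker(T)) = 3 - 2 = 1.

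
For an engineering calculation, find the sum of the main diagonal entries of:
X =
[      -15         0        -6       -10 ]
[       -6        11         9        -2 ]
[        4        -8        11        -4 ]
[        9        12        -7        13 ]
tr(X) = -15 + 11 + 11 + 13 = 20

The trace of a square matrix is the sum of its diagonal entries.
Diagonal entries of X: X[0][0] = -15, X[1][1] = 11, X[2][2] = 11, X[3][3] = 13.
tr(X) = -15 + 11 + 11 + 13 = 20.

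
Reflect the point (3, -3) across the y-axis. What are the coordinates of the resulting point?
(-3, -3)

Reflection across y-axis: (3, -3) → (-3, -3)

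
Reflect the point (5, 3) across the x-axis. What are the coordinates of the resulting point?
(5, -3)

Reflection across x-axis: (5, 3) → (5, -3)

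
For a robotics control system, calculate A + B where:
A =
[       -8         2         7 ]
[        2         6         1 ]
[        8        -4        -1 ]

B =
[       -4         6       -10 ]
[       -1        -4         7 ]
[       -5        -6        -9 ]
A + B =
[      -12         8        -3 ]
[        1         2         8 ]
[        3       -10       -10 ]

Matrix addition is elementwise: (A+B)[i][j] = A[i][j] + B[i][j].
  (A+B)[0][0] = (-8) + (-4) = -12
  (A+B)[0][1] = (2) + (6) = 8
  (A+B)[0][2] = (7) + (-10) = -3
  (A+B)[1][0] = (2) + (-1) = 1
  (A+B)[1][1] = (6) + (-4) = 2
  (A+B)[1][2] = (1) + (7) = 8
  (A+B)[2][0] = (8) + (-5) = 3
  (A+B)[2][1] = (-4) + (-6) = -10
  (A+B)[2][2] = (-1) + (-9) = -10
A + B =
[      -12         8        -3 ]
[        1         2         8 ]
[        3       -10       -10 ]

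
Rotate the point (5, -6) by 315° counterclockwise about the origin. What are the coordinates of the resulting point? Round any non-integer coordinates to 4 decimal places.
(-0.7071, -7.7782)

Rotation matrix R(θ) = [[cos θ, -sin θ], [sin θ, cos θ]]; for θ = 315°:
R = [[√2/2, √2/2], [-√2/2, √2/2]]
Result: R × [5, -6]ᵀ = [√2/2·5 + (√2/2)·-6, -√2/2·5 + (√2/2)·-6]ᵀ = (-0.7071, -7.7782)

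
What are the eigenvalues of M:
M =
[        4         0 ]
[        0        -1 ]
λ = -1, 4

Solve det(M - λI) = 0. For a 2×2 matrix the characteristic equation is λ² - (trace)λ + det = 0.
trace(M) = a + d = 4 - 1 = 3.
det(M) = a*d - b*c = (4)*(-1) - (0)*(0) = -4 - 0 = -4.
Characteristic equation: λ² - (3)λ + (-4) = 0.
Discriminant = (3)² - 4*(-4) = 9 + 16 = 25.
λ = (3 ± √25) / 2 = (3 ± 5) / 2 = -1, 4.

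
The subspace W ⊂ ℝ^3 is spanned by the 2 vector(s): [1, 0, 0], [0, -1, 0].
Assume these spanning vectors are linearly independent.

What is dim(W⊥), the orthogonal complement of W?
dim(W⊥) = 1

For any subspace W of ℝ^n, dim(W) + dim(W⊥) = n (the whole-space dimension).
Here the given 2 vectors are linearly independent, so dim(W) = 2.
Thus dim(W⊥) = n - dim(W) = 3 - 2 = 1.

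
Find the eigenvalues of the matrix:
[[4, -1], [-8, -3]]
λ = -4 and λ = 5

Characteristic equation: det(A - λI) = 0
λ² - (trace)λ + (det) = 0
λ² - (1)λ + (-20) = 0
λ² - 1λ - 20 = 0
Solving: λ = -4, 5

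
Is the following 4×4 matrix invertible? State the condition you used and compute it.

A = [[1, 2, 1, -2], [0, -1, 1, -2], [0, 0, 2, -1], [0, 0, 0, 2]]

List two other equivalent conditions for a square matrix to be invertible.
Yes, invertible; det(A) = -4 ≠ 0. Equivalent conditions: rank(A) = 4; Ax = 0 has only the trivial solution; 0 is not an eigenvalue; the columns of A are linearly independent.

To check invertibility, compute det(A).
The given matrix is triangular, so det(A) equals the product of its diagonal entries = -4 ≠ 0.
Since det(A) ≠ 0, A is invertible.
Equivalent conditions for a square matrix A to be invertible:
- rank(A) = 4 (full rank).
- The homogeneous system Ax = 0 has only the trivial solution x = 0.
- 0 is not an eigenvalue of A.
- The columns (equivalently rows) of A are linearly independent.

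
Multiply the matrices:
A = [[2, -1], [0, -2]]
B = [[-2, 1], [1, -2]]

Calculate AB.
[[-5, 4], [-2, 4]]

Each entry (i,j) of AB = sum over k of A[i][k]*B[k][j].
(AB)[0][0] = (2)*(-2) + (-1)*(1) = -5
(AB)[0][1] = (2)*(1) + (-1)*(-2) = 4
(AB)[1][0] = (0)*(-2) + (-2)*(1) = -2
(AB)[1][1] = (0)*(1) + (-2)*(-2) = 4
AB = [[-5, 4], [-2, 4]]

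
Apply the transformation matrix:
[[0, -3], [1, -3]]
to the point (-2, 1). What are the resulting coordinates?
(-3, -5)

Matrix multiplication:
[[0, -3], [1, -3]] × [-2, 1]ᵀ
= [0×-2 + -3×1, 1×-2 + -3×1]ᵀ
= [-3.0000, -5.0000]ᵀ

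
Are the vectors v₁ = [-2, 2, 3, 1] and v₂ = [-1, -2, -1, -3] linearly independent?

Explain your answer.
Yes, linearly independent

Two vectors are linearly dependent iff one is a scalar multiple of the other.
No single scalar k satisfies v₂ = k·v₁ (the ratios of corresponding entries disagree), so v₁ and v₂ are linearly independent.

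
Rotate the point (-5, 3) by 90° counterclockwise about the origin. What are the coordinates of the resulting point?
(-3, -5)

Rotation matrix R(θ) = [[cos θ, -sin θ], [sin θ, cos θ]]; for θ = 90°:
R = [[0, -1], [1, 0]]
Result: R × [-5, 3]ᵀ = [0·-5 + (-1)·3, 1·-5 + (0)·3]ᵀ = (-3, -5)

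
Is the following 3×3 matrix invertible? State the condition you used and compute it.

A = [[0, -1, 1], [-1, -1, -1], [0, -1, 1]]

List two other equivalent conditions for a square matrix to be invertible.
No, not invertible; det(A) = 0 (two rows are equal, so the rows are linearly dependent). Equivalent conditions (failing for this A): rank(A) < 3; Ax = 0 has non-trivial solutions; 0 is an eigenvalue; the columns are linearly dependent.

To check invertibility, compute det(A).
In this matrix, row 0 and the last row are identical, so one row is a scalar multiple of another and the rows are linearly dependent.
A matrix with linearly dependent rows has det = 0 and is not invertible.
Equivalent failed conditions:
- rank(A) < 3.
- Ax = 0 has non-trivial solutions.
- 0 is an eigenvalue.
- The columns are linearly dependent.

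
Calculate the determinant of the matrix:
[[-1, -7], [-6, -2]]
-40

For a 2×2 matrix [[a, b], [c, d]], det = ad - bc
det = (-1)(-2) - (-7)(-6) = 2 - 42 = -40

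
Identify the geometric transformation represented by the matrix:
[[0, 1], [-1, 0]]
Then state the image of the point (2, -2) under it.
rotation by 90° clockwise (i.e., 270° counterclockwise); image of (2, -2) is (-2, -2)

This matches the form [[cos θ, -sin θ], [sin θ, cos θ]] of a rotation matrix; reading off cos θ and sin θ gives the angle.
The matrix [[0, 1], [-1, 0]] represents: rotation by 90° clockwise (i.e., 270° counterclockwise).
Applying it to (2, -2): [0·2 + 1·-2, -1·2 + 0·-2] = (-2, -2).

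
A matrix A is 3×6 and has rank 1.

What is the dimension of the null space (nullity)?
5

The rank-nullity theorem for an m×n matrix states:
rank(A) + nullity(A) = n (the number of columns).
Here n = 6 and rank(A) = 1, so nullity(A) = 6 - 1 = 5.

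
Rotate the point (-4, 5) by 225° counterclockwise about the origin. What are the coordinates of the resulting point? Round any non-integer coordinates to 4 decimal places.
(6.3640, -0.7071)

Rotation matrix R(θ) = [[cos θ, -sin θ], [sin θ, cos θ]]; for θ = 225°:
R = [[-√2/2, √2/2], [-√2/2, -√2/2]]
Result: R × [-4, 5]ᵀ = [-√2/2·-4 + (√2/2)·5, -√2/2·-4 + (-√2/2)·5]ᵀ = (6.3640, -0.7071)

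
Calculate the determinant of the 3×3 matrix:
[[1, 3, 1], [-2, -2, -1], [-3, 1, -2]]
-6

Expansion along first row:
det = 1·det([[-2,-1],[1,-2]]) - 3·det([[-2,-1],[-3,-2]]) + 1·det([[-2,-2],[-3,1]])
    = 1·(-2·-2 - -1·1) - 3·(-2·-2 - -1·-3) + 1·(-2·1 - -2·-3)
    = 1·5 - 3·1 + 1·-8
    = 5 + -3 + -8 = -6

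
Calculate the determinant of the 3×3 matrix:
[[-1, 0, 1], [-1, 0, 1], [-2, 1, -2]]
0

Expansion along first row:
det = -1·det([[0,1],[1,-2]]) - 0·det([[-1,1],[-2,-2]]) + 1·det([[-1,0],[-2,1]])
    = -1·(0·-2 - 1·1) - 0·(-1·-2 - 1·-2) + 1·(-1·1 - 0·-2)
    = -1·-1 - 0·4 + 1·-1
    = 1 + 0 + -1 = 0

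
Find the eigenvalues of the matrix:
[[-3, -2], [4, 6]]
λ = -2 and λ = 5

Characteristic equation: det(A - λI) = 0
λ² - (trace)λ + (det) = 0
λ² - (3)λ + (-10) = 0
λ² - 3λ - 10 = 0
Solving: λ = -2, 5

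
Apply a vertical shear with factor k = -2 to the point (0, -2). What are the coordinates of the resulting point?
(0, -2)

Shear matrix for vertical shear with factor k = -2:
[[1, 0], [-2, 1]]
Result: (0, -2) → (0, -2)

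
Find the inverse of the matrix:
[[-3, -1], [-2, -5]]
[[-5/13, 1/13], [2/13, -3/13]]

For [[a,b],[c,d]], inverse = (1/det)·[[d,-b],[-c,a]]
det = -3·-5 - -1·-2 = 13
Inverse = (1/13)·[[-5, 1], [2, -3]]
        = [[-5/13, 1/13], [2/13, -3/13]]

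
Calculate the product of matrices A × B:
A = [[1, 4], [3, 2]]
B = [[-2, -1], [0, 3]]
[[-2, 11], [-6, 3]]

Matrix multiplication:
C[0][0] = 1×-2 + 4×0 = -2
C[0][1] = 1×-1 + 4×3 = 11
C[1][0] = 3×-2 + 2×0 = -6
C[1][1] = 3×-1 + 2×3 = 3
Result: [[-2, 11], [-6, 3]]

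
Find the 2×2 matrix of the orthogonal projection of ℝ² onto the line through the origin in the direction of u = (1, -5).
[[1/26, -5/26], [-5/26, 25/26]]

The orthogonal projection onto the line spanned by a nonzero vector u = (a, b) has matrix P = (u uᵀ) / (uᵀ u) = (1/(a² + b²)) · [[a², ab], [ab, b²]].
Here u = (1, -5), so a² + b² = 1 + 25 = 26.
P = (1/26) · [[1, -5], [-5, 25]] = [[1/26, -5/26], [-5/26, 25/26]].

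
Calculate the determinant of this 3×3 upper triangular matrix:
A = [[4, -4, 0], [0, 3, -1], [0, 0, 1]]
12

The determinant of a triangular matrix is the product of its diagonal entries (the off-diagonal entries above the diagonal do not affect it).
det(A) = (4) * (3) * (1) = 12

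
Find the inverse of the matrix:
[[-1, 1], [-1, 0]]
[[0, -1], [1, -1]]

For [[a,b],[c,d]], inverse = (1/det)·[[d,-b],[-c,a]]
det = -1·0 - 1·-1 = 1
Inverse = (1/1)·[[0, -1], [1, -1]]
        = [[0, -1], [1, -1]]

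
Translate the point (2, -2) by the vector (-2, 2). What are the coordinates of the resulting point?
(0, 0)

Translation by (-2, 2):
x' = 2 + -2 = 0
y' = -2 + 2 = 0
Homogeneous matrix: [[1, 0, -2], [0, 1, 2], [0, 0, 1]]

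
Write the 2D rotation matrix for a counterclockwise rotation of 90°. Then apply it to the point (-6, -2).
R = [[0, -1], [1, 0]]; R·(-6, -2) = (2, -6)

Rotation matrix formula: R(θ) = [[cos θ, -sin θ], [sin θ, cos θ]]
For θ = 90°:
cos(90°) = 0
sin(90°) = 1
R = [[0, -1], [1, 0]]
Apply to (-6, -2): [0·-6 + (-1)·-2, 1·-6 + 0·-2] = (2, -6)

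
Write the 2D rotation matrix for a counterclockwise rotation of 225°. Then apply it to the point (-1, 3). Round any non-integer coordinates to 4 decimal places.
R = [[-√2/2, √2/2], [-√2/2, -√2/2]]; R·(-1, 3) = (2.8284, -1.4142)

Rotation matrix formula: R(θ) = [[cos θ, -sin θ], [sin θ, cos θ]]
For θ = 225°:
cos(225°) = -√2/2
sin(225°) = -√2/2
R = [[-√2/2, √2/2], [-√2/2, -√2/2]]
Apply to (-1, 3): [-√2/2·-1 + (√2/2)·3, -√2/2·-1 + -√2/2·3] = (2.8284, -1.4142)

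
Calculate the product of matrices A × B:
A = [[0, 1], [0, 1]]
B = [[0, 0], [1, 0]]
[[1, 0], [1, 0]]

Matrix multiplication:
C[0][0] = 0×0 + 1×1 = 1
C[0][1] = 0×0 + 1×0 = 0
C[1][0] = 0×0 + 1×1 = 1
C[1][1] = 0×0 + 1×0 = 0
Result: [[1, 0], [1, 0]]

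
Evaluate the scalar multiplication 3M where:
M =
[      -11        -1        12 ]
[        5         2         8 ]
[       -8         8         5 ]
3M =
[      -33        -3        36 ]
[       15         6        24 ]
[      -24        24        15 ]

Scalar multiplication is elementwise: (3M)[i][j] = 3 * M[i][j].
  (3M)[0][0] = 3 * (-11) = -33
  (3M)[0][1] = 3 * (-1) = -3
  (3M)[0][2] = 3 * (12) = 36
  (3M)[1][0] = 3 * (5) = 15
  (3M)[1][1] = 3 * (2) = 6
  (3M)[1][2] = 3 * (8) = 24
  (3M)[2][0] = 3 * (-8) = -24
  (3M)[2][1] = 3 * (8) = 24
  (3M)[2][2] = 3 * (5) = 15
3M =
[      -33        -3        36 ]
[       15         6        24 ]
[      -24        24        15 ]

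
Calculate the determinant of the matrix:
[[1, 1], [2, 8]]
6

For a 2×2 matrix [[a, b], [c, d]], det = ad - bc
det = (1)(8) - (1)(2) = 8 - 2 = 6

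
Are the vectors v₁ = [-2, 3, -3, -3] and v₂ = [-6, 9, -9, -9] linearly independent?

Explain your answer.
No, linearly dependent (v₂ = 3·v₁)

Check whether there is a scalar k with v₂ = k·v₁.
Comparing components, k = 3 satisfies 3·[-2, 3, -3, -3] = [-6, 9, -9, -9].
Since v₂ is a scalar multiple of v₁, the two vectors are linearly dependent.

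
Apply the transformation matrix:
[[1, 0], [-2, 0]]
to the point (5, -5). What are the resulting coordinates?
(5, -10)

Matrix multiplication:
[[1, 0], [-2, 0]] × [5, -5]ᵀ
= [1×5 + 0×-5, -2×5 + 0×-5]ᵀ
= [5.0000, -10.0000]ᵀ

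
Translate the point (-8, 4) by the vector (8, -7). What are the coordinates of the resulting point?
(0, -3)

Translation by (8, -7):
x' = -8 + 8 = 0
y' = 4 + -7 = -3
Homogeneous matrix: [[1, 0, 8], [0, 1, -7], [0, 0, 1]]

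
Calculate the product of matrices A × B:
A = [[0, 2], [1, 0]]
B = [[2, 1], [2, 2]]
[[4, 4], [2, 1]]

Matrix multiplication:
C[0][0] = 0×2 + 2×2 = 4
C[0][1] = 0×1 + 2×2 = 4
C[1][0] = 1×2 + 0×2 = 2
C[1][1] = 1×1 + 0×2 = 1
Result: [[4, 4], [2, 1]]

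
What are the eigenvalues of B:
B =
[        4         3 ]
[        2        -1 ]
λ = -2, 5

Solve det(B - λI) = 0. For a 2×2 matrix the characteristic equation is λ² - (trace)λ + det = 0.
trace(B) = a + d = 4 - 1 = 3.
det(B) = a*d - b*c = (4)*(-1) - (3)*(2) = -4 - 6 = -10.
Characteristic equation: λ² - (3)λ + (-10) = 0.
Discriminant = (3)² - 4*(-10) = 9 + 40 = 49.
λ = (3 ± √49) / 2 = (3 ± 7) / 2 = -2, 5.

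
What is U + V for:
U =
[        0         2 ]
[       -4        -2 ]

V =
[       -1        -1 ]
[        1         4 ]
U + V =
[       -1         1 ]
[       -3         2 ]

Matrix addition is elementwise: (U+V)[i][j] = U[i][j] + V[i][j].
  (U+V)[0][0] = (0) + (-1) = -1
  (U+V)[0][1] = (2) + (-1) = 1
  (U+V)[1][0] = (-4) + (1) = -3
  (U+V)[1][1] = (-2) + (4) = 2
U + V =
[       -1         1 ]
[       -3         2 ]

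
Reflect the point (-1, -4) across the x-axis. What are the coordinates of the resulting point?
(-1, 4)

Reflection across x-axis: (-1, -4) → (-1, 4)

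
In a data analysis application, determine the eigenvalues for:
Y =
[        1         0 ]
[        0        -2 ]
λ = -2, 1

Solve det(Y - λI) = 0. For a 2×2 matrix the characteristic equation is λ² - (trace)λ + det = 0.
trace(Y) = a + d = 1 - 2 = -1.
det(Y) = a*d - b*c = (1)*(-2) - (0)*(0) = -2 - 0 = -2.
Characteristic equation: λ² - (-1)λ + (-2) = 0.
Discriminant = (-1)² - 4*(-2) = 1 + 8 = 9.
λ = (-1 ± √9) / 2 = (-1 ± 3) / 2 = -2, 1.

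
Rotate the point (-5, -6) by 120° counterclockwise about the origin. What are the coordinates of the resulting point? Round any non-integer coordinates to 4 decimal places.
(7.6962, -1.3301)

Rotation matrix R(θ) = [[cos θ, -sin θ], [sin θ, cos θ]]; for θ = 120°:
R = [[-1/2, -√3/2], [√3/2, -1/2]]
Result: R × [-5, -6]ᵀ = [-1/2·-5 + (-√3/2)·-6, √3/2·-5 + (-1/2)·-6]ᵀ = (7.6962, -1.3301)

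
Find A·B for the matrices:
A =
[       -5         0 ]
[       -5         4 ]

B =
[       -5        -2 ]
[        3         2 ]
AB =
[       25        10 ]
[       37        18 ]

Matrix multiplication: (AB)[i][j] = sum over k of A[i][k] * B[k][j].
  (AB)[0][0] = (-5)*(-5) + (0)*(3) = 25
  (AB)[0][1] = (-5)*(-2) + (0)*(2) = 10
  (AB)[1][0] = (-5)*(-5) + (4)*(3) = 37
  (AB)[1][1] = (-5)*(-2) + (4)*(2) = 18
AB =
[       25        10 ]
[       37        18 ]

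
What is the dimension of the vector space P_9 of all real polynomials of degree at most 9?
Dimension = 10

A polynomial of degree at most 9 can be written as a₀ + a₁x + a₂x² + … + a_9x^9, with 10 free coefficients a₀, …, a_9.
The set {1, x, x², …, x^9} is a basis: it spans P_9 (every such polynomial is a linear combination of these) and is linearly independent (a polynomial is zero iff all its coefficients are zero).
Therefore dim(P_9) = 9 + 1 = 10.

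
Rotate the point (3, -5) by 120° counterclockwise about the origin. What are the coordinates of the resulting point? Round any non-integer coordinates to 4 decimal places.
(2.8301, 5.0981)

Rotation matrix R(θ) = [[cos θ, -sin θ], [sin θ, cos θ]]; for θ = 120°:
R = [[-1/2, -√3/2], [√3/2, -1/2]]
Result: R × [3, -5]ᵀ = [-1/2·3 + (-√3/2)·-5, √3/2·3 + (-1/2)·-5]ᵀ = (2.8301, 5.0981)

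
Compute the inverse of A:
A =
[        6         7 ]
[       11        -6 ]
det(A) = -113
A⁻¹ =
[    6/113     7/113 ]
[   11/113    -6/113 ]

For a 2×2 matrix A = [[a, b], [c, d]] with det(A) ≠ 0, A⁻¹ = (1/det(A)) * [[d, -b], [-c, a]].
det(A) = (6)*(-6) - (7)*(11) = -36 - 77 = -113.
A⁻¹ = (1/-113) * [[-6, -7], [-11, 6]].
Dividing each entry by -113 and reducing:
A⁻¹ =
[    6/113     7/113 ]
[   11/113    -6/113 ]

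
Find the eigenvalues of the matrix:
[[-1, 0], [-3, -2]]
λ = -2 and λ = -1

Characteristic equation: det(A - λI) = 0
λ² - (trace)λ + (det) = 0
λ² - (-3)λ + (2) = 0
λ² + 3λ + 2 = 0
Solving: λ = -2, -1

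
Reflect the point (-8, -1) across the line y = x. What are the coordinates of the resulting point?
(-1, -8)

Reflection across line y = x: (-8, -1) → (-1, -8)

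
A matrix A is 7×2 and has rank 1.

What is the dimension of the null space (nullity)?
1

The rank-nullity theorem for an m×n matrix states:
rank(A) + nullity(A) = n (the number of columns).
Here n = 2 and rank(A) = 1, so nullity(A) = 2 - 1 = 1.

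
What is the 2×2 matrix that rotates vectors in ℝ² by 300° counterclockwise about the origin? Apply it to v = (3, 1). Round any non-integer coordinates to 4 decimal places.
R = [[1/2, √3/2], [-√3/2, 1/2]]; R·v = (2.3660, -2.0981)

A counterclockwise rotation by angle θ in ℝ² has matrix R(θ) = [[cos θ, -sin θ], [sin θ, cos θ]].
For θ = 300°: cos θ = 1/2, sin θ = -√3/2.
R(300°) = [[1/2, √3/2], [-√3/2, 1/2]].
R·v = [1/2·3 + (√3/2)·1, -√3/2·3 + 1/2·1] = (2.3660, -2.0981).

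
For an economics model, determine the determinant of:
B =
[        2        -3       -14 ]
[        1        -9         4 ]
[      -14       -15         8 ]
det(B) = 2142

Expand along row 0 (cofactor expansion): det(B) = a*(e*i - f*h) - b*(d*i - f*g) + c*(d*h - e*g), where the 3×3 is [[a, b, c], [d, e, f], [g, h, i]].
Minor M_00 = (-9)*(8) - (4)*(-15) = -72 + 60 = -12.
Minor M_01 = (1)*(8) - (4)*(-14) = 8 + 56 = 64.
Minor M_02 = (1)*(-15) - (-9)*(-14) = -15 - 126 = -141.
det(B) = (2)*(-12) - (-3)*(64) + (-14)*(-141) = -24 + 192 + 1974 = 2142.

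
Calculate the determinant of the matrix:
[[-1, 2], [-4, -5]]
13

For a 2×2 matrix [[a, b], [c, d]], det = ad - bc
det = (-1)(-5) - (2)(-4) = 5 - -8 = 13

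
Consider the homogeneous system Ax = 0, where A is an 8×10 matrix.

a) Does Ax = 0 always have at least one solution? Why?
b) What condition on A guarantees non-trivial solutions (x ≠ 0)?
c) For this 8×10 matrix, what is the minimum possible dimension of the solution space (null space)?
a) Yes, x = 0 is always a solution. b) When A has linearly dependent columns (rank < n). c) Minimum nullity = 2.

a) x = 0 satisfies A·0 = 0, so the zero vector is always a solution.
b) Non-trivial solutions exist iff the columns of A are linearly dependent, equivalently rank(A) < n (the number of columns).
c) By rank-nullity, rank(A) + nullity(A) = n = 10. Since A has only 8 rows, rank(A) ≤ 8, so nullity(A) ≥ 10 - 8 = 2.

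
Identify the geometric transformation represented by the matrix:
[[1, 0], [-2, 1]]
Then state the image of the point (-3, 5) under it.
vertical shear with factor -2; image of (-3, 5) is (-3, 11)

The matrix [[1, 0], [k, 1]] sends (x, y) to (x, -2x + y), leaving the x-coordinate fixed: a vertical shear.
The matrix [[1, 0], [-2, 1]] represents: vertical shear with factor -2.
Applying it to (-3, 5): [1·-3 + 0·5, -2·-3 + 1·5] = (-3, 11).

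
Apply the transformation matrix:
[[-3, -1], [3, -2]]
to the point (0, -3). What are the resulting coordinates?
(3, 6)

Matrix multiplication:
[[-3, -1], [3, -2]] × [0, -3]ᵀ
= [-3×0 + -1×-3, 3×0 + -2×-3]ᵀ
= [3.0000, 6.0000]ᵀ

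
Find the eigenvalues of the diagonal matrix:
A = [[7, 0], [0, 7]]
λ₁ = 7, λ₂ = 7

The characteristic polynomial of A is det(A - λI) = (7 - λ)(7 - λ) = 0.
The roots are λ = 7 and λ = 7, so the eigenvalues are the diagonal entries.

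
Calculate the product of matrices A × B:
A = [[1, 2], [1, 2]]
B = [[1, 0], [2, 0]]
[[5, 0], [5, 0]]

Matrix multiplication:
C[0][0] = 1×1 + 2×2 = 5
C[0][1] = 1×0 + 2×0 = 0
C[1][0] = 1×1 + 2×2 = 5
C[1][1] = 1×0 + 2×0 = 0
Result: [[5, 0], [5, 0]]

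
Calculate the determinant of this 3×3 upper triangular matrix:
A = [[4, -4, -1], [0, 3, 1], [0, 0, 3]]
36

The determinant of a triangular matrix is the product of its diagonal entries (the off-diagonal entries above the diagonal do not affect it).
det(A) = (4) * (3) * (3) = 36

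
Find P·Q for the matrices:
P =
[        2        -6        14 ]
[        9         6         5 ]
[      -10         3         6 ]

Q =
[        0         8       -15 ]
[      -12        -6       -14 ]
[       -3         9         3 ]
PQ =
[       30       178        96 ]
[      -87        81      -204 ]
[      -54       -44       126 ]

Matrix multiplication: (PQ)[i][j] = sum over k of P[i][k] * Q[k][j].
  (PQ)[0][0] = (2)*(0) + (-6)*(-12) + (14)*(-3) = 30
  (PQ)[0][1] = (2)*(8) + (-6)*(-6) + (14)*(9) = 178
  (PQ)[0][2] = (2)*(-15) + (-6)*(-14) + (14)*(3) = 96
  (PQ)[1][0] = (9)*(0) + (6)*(-12) + (5)*(-3) = -87
  (PQ)[1][1] = (9)*(8) + (6)*(-6) + (5)*(9) = 81
  (PQ)[1][2] = (9)*(-15) + (6)*(-14) + (5)*(3) = -204
  (PQ)[2][0] = (-10)*(0) + (3)*(-12) + (6)*(-3) = -54
  (PQ)[2][1] = (-10)*(8) + (3)*(-6) + (6)*(9) = -44
  (PQ)[2][2] = (-10)*(-15) + (3)*(-14) + (6)*(3) = 126
PQ =
[       30       178        96 ]
[      -87        81      -204 ]
[      -54       -44       126 ]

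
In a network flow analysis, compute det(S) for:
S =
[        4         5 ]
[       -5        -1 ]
det(S) = 21

For a 2×2 matrix [[a, b], [c, d]], det = a*d - b*c.
det(S) = (4)*(-1) - (5)*(-5) = -4 + 25 = 21.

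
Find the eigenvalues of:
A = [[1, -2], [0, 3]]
λ = 1, 3

Solve det(A - λI) = 0. For a 2×2 matrix this is λ² - (trace)λ + det = 0.
trace(A) = 1 + 3 = 4.
det(A) = (1)*(3) - (-2)*(0) = 3 - 0 = 3.
Characteristic equation: λ² - (4)λ + (3) = 0.
Discriminant: (4)² - 4*(3) = 16 - 12 = 4.
Roots: λ = (4 ± √4) / 2 = 1, 3.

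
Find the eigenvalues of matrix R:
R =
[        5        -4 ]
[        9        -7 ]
λ = -1, -1

Solve det(R - λI) = 0. For a 2×2 matrix the characteristic equation is λ² - (trace)λ + det = 0.
trace(R) = a + d = 5 - 7 = -2.
det(R) = a*d - b*c = (5)*(-7) - (-4)*(9) = -35 + 36 = 1.
Characteristic equation: λ² - (-2)λ + (1) = 0.
Discriminant = (-2)² - 4*(1) = 4 - 4 = 0.
λ = (-2 ± √0) / 2 = (-2 ± 0) / 2 = -1, -1.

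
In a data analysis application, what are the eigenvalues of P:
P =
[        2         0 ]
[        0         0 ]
λ = 0, 2

Solve det(P - λI) = 0. For a 2×2 matrix the characteristic equation is λ² - (trace)λ + det = 0.
trace(P) = a + d = 2 + 0 = 2.
det(P) = a*d - b*c = (2)*(0) - (0)*(0) = 0 - 0 = 0.
Characteristic equation: λ² - (2)λ + (0) = 0.
Discriminant = (2)² - 4*(0) = 4 - 0 = 4.
λ = (2 ± √4) / 2 = (2 ± 2) / 2 = 0, 2.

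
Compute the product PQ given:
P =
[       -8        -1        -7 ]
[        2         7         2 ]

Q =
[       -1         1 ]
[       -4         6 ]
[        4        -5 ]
PQ =
[      -16        21 ]
[      -22        34 ]

Matrix multiplication: (PQ)[i][j] = sum over k of P[i][k] * Q[k][j].
  (PQ)[0][0] = (-8)*(-1) + (-1)*(-4) + (-7)*(4) = -16
  (PQ)[0][1] = (-8)*(1) + (-1)*(6) + (-7)*(-5) = 21
  (PQ)[1][0] = (2)*(-1) + (7)*(-4) + (2)*(4) = -22
  (PQ)[1][1] = (2)*(1) + (7)*(6) + (2)*(-5) = 34
PQ =
[      -16        21 ]
[      -22        34 ]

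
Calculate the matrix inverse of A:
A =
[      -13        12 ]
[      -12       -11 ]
det(A) = 287
A⁻¹ =
[  -11/287   -12/287 ]
[   12/287   -13/287 ]

For a 2×2 matrix A = [[a, b], [c, d]] with det(A) ≠ 0, A⁻¹ = (1/det(A)) * [[d, -b], [-c, a]].
det(A) = (-13)*(-11) - (12)*(-12) = 143 + 144 = 287.
A⁻¹ = (1/287) * [[-11, -12], [12, -13]].
Dividing each entry by 287 and reducing:
A⁻¹ =
[  -11/287   -12/287 ]
[   12/287   -13/287 ]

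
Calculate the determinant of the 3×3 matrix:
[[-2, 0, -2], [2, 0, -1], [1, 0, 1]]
0

Expansion along first row:
det = -2·det([[0,-1],[0,1]]) - 0·det([[2,-1],[1,1]]) + -2·det([[2,0],[1,0]])
    = -2·(0·1 - -1·0) - 0·(2·1 - -1·1) + -2·(2·0 - 0·1)
    = -2·0 - 0·3 + -2·0
    = 0 + 0 + 0 = 0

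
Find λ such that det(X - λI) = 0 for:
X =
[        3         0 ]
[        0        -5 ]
λ = -5, 3

Solve det(X - λI) = 0. For a 2×2 matrix the characteristic equation is λ² - (trace)λ + det = 0.
trace(X) = a + d = 3 - 5 = -2.
det(X) = a*d - b*c = (3)*(-5) - (0)*(0) = -15 - 0 = -15.
Characteristic equation: λ² - (-2)λ + (-15) = 0.
Discriminant = (-2)² - 4*(-15) = 4 + 60 = 64.
λ = (-2 ± √64) / 2 = (-2 ± 8) / 2 = -5, 3.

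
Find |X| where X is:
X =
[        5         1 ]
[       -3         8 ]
det(X) = 43

For a 2×2 matrix [[a, b], [c, d]], det = a*d - b*c.
det(X) = (5)*(8) - (1)*(-3) = 40 + 3 = 43.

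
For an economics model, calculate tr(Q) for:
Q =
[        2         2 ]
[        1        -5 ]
tr(Q) = 2 - 5 = -3

The trace of a square matrix is the sum of its diagonal entries.
Diagonal entries of Q: Q[0][0] = 2, Q[1][1] = -5.
tr(Q) = 2 - 5 = -3.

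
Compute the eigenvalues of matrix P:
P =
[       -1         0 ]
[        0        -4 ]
λ = -4, -1

Solve det(P - λI) = 0. For a 2×2 matrix the characteristic equation is λ² - (trace)λ + det = 0.
trace(P) = a + d = -1 - 4 = -5.
det(P) = a*d - b*c = (-1)*(-4) - (0)*(0) = 4 - 0 = 4.
Characteristic equation: λ² - (-5)λ + (4) = 0.
Discriminant = (-5)² - 4*(4) = 25 - 16 = 9.
λ = (-5 ± √9) / 2 = (-5 ± 3) / 2 = -4, -1.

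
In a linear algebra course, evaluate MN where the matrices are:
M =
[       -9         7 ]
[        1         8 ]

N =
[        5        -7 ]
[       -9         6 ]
MN =
[     -108       105 ]
[      -67        41 ]

Matrix multiplication: (MN)[i][j] = sum over k of M[i][k] * N[k][j].
  (MN)[0][0] = (-9)*(5) + (7)*(-9) = -108
  (MN)[0][1] = (-9)*(-7) + (7)*(6) = 105
  (MN)[1][0] = (1)*(5) + (8)*(-9) = -67
  (MN)[1][1] = (1)*(-7) + (8)*(6) = 41
MN =
[     -108       105 ]
[      -67        41 ]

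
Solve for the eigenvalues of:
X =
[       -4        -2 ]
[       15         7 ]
λ = 1, 2

Solve det(X - λI) = 0. For a 2×2 matrix the characteristic equation is λ² - (trace)λ + det = 0.
trace(X) = a + d = -4 + 7 = 3.
det(X) = a*d - b*c = (-4)*(7) - (-2)*(15) = -28 + 30 = 2.
Characteristic equation: λ² - (3)λ + (2) = 0.
Discriminant = (3)² - 4*(2) = 9 - 8 = 1.
λ = (3 ± √1) / 2 = (3 ± 1) / 2 = 1, 2.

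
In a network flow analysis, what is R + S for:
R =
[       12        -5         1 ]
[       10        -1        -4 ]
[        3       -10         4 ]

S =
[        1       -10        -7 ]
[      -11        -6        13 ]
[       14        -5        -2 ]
R + S =
[       13       -15        -6 ]
[       -1        -7         9 ]
[       17       -15         2 ]

Matrix addition is elementwise: (R+S)[i][j] = R[i][j] + S[i][j].
  (R+S)[0][0] = (12) + (1) = 13
  (R+S)[0][1] = (-5) + (-10) = -15
  (R+S)[0][2] = (1) + (-7) = -6
  (R+S)[1][0] = (10) + (-11) = -1
  (R+S)[1][1] = (-1) + (-6) = -7
  (R+S)[1][2] = (-4) + (13) = 9
  (R+S)[2][0] = (3) + (14) = 17
  (R+S)[2][1] = (-10) + (-5) = -15
  (R+S)[2][2] = (4) + (-2) = 2
R + S =
[       13       -15        -6 ]
[       -1        -7         9 ]
[       17       -15         2 ]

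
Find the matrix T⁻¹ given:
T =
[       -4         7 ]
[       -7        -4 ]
det(T) = 65
T⁻¹ =
[    -4/65     -7/65 ]
[     7/65     -4/65 ]

For a 2×2 matrix T = [[a, b], [c, d]] with det(T) ≠ 0, T⁻¹ = (1/det(T)) * [[d, -b], [-c, a]].
det(T) = (-4)*(-4) - (7)*(-7) = 16 + 49 = 65.
T⁻¹ = (1/65) * [[-4, -7], [7, -4]].
Dividing each entry by 65 and reducing:
T⁻¹ =
[    -4/65     -7/65 ]
[     7/65     -4/65 ]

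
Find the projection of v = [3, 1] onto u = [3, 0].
[3, 0]

The projection of v onto u is proj_u(v) = ((v·u) / (u·u)) · u.
v·u = (3)*(3) + (1)*(0) = 9.
u·u = (3)*(3) + (0)*(0) = 9.
coefficient = 9 / 9 = 1.
proj_u(v) = 1 · [3, 0] = [3, 0].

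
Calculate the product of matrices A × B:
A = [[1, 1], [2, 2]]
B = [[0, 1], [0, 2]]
[[0, 3], [0, 6]]

Matrix multiplication:
C[0][0] = 1×0 + 1×0 = 0
C[0][1] = 1×1 + 1×2 = 3
C[1][0] = 2×0 + 2×0 = 0
C[1][1] = 2×1 + 2×2 = 6
Result: [[0, 3], [0, 6]]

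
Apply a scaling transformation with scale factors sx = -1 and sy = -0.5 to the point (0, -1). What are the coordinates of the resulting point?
(0, 0.5)

Scaling matrix:
[[-1, 0], [0, -0.50]]
Result: (0 × -1, -1 × -0.5) = (0, 0.5)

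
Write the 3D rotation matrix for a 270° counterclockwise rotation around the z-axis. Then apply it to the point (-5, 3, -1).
R = [[0, 1, 0], [-1, 0, 0], [0, 0, 1]]; R·(-5, 3, -1) = (3, 5, -1)

Rotation matrix for 270° around z-axis:
cos(270°) = 0, sin(270°) = -1
R = [[0, 1, 0], [-1, 0, 0], [0, 0, 1]]
Apply to (-5, 3, -1): R·[-5, 3, -1]ᵀ = (3, 5, -1)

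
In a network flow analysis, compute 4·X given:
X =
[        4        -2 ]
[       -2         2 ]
4X =
[       16        -8 ]
[       -8         8 ]

Scalar multiplication is elementwise: (4X)[i][j] = 4 * X[i][j].
  (4X)[0][0] = 4 * (4) = 16
  (4X)[0][1] = 4 * (-2) = -8
  (4X)[1][0] = 4 * (-2) = -8
  (4X)[1][1] = 4 * (2) = 8
4X =
[       16        -8 ]
[       -8         8 ]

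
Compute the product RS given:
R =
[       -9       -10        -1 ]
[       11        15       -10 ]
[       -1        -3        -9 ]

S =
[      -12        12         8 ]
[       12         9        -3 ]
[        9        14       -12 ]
RS =
[      -21      -212       -30 ]
[      -42       127       163 ]
[     -105      -165       109 ]

Matrix multiplication: (RS)[i][j] = sum over k of R[i][k] * S[k][j].
  (RS)[0][0] = (-9)*(-12) + (-10)*(12) + (-1)*(9) = -21
  (RS)[0][1] = (-9)*(12) + (-10)*(9) + (-1)*(14) = -212
  (RS)[0][2] = (-9)*(8) + (-10)*(-3) + (-1)*(-12) = -30
  (RS)[1][0] = (11)*(-12) + (15)*(12) + (-10)*(9) = -42
  (RS)[1][1] = (11)*(12) + (15)*(9) + (-10)*(14) = 127
  (RS)[1][2] = (11)*(8) + (15)*(-3) + (-10)*(-12) = 163
  (RS)[2][0] = (-1)*(-12) + (-3)*(12) + (-9)*(9) = -105
  (RS)[2][1] = (-1)*(12) + (-3)*(9) + (-9)*(14) = -165
  (RS)[2][2] = (-1)*(8) + (-3)*(-3) + (-9)*(-12) = 109
RS =
[      -21      -212       -30 ]
[      -42       127       163 ]
[     -105      -165       109 ]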